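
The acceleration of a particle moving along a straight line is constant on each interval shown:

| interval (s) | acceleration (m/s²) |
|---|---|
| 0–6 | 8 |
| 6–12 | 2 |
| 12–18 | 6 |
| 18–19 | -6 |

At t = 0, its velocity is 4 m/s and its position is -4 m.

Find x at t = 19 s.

On each constant-a segment, Δv = aΔt and Δx = v₀Δt + ½aΔt²; chain segment to segment.
0–6 s: v starts 4 m/s; Δx = 4·6 + ½·8·6² = 168 m; v ends 52 m/s.
6–12 s: v starts 52 m/s; Δx = 52·6 + ½·2·6² = 348 m; v ends 64 m/s.
12–18 s: v starts 64 m/s; Δx = 64·6 + ½·6·6² = 492 m; v ends 100 m/s.
18–19 s: v starts 100 m/s; Δx = 100·1 + ½·-6·1² = 97 m; v ends 94 m/s.
x(19) = -4 + Σ Δx = 1101 m.

1101 m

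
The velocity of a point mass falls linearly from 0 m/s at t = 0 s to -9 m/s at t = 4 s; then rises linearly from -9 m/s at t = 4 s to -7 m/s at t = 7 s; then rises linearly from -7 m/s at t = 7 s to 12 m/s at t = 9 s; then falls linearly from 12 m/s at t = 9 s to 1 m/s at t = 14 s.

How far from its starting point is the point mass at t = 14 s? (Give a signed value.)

-4.5 m

Net displacement equals the area under the velocity-time graph (areas below the axis count negative).
0–4 s: ½(0 + -9)(4) = -18 m
4–7 s: ½(-9 + -7)(3) = -24 m
7–9 s: ½(-7 + 12)(2) = 5 m
9–14 s: ½(12 + 1)(5) = 32.5 m
Net displacement = -4.5 m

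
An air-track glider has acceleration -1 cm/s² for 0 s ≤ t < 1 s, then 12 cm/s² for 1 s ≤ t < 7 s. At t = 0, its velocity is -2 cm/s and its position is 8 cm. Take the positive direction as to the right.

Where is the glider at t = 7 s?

203.5 cm

On each constant-a segment, Δv = aΔt and Δx = v₀Δt + ½aΔt²; chain segment to segment.
0–1 s: v starts -2 cm/s; Δx = -2·1 + ½·-1·1² = -2.5 cm; v ends -3 cm/s.
1–7 s: v starts -3 cm/s; Δx = -3·6 + ½·12·6² = 198 cm; v ends 69 cm/s.
x(7) = 8 + Σ Δx = 203.5 cm.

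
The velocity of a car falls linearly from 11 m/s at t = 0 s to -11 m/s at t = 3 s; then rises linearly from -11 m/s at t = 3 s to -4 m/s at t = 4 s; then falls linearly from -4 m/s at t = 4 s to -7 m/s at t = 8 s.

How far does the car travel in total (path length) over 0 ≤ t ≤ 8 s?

46 m

Total distance travelled is ∫|v| dt — sum the magnitudes of each area piece.
0–3 s: v = 0 at t = 1.5 s; triangle areas 8.25 + 8.25 = 16.5 m
3–4 s: |½(-11 + -4)(1)| = 7.5 m
4–8 s: |½(-4 + -7)(4)| = 22 m
Total distance = 46 m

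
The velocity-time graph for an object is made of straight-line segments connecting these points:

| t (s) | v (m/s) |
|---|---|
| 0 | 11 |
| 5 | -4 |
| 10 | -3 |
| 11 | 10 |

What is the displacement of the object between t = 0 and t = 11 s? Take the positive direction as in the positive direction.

Displacement is the signed area under the v-t curve.
0–5 s: ½(11 + -4)(5) = 17.5 m
5–10 s: ½(-4 + -3)(5) = -17.5 m
10–11 s: ½(-3 + 10)(1) = 3.5 m
Net displacement = 3.5 m

3.5 m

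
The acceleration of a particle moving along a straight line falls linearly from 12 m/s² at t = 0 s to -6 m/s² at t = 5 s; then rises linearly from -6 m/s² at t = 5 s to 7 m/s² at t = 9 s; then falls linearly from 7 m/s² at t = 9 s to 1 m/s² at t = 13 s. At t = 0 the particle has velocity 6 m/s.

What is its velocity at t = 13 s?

39 m/s

Δv equals the area under the a-t graph; then v = v₀ + Δv.
0–5 s: ½(12 + -6)(5) = 15 m/s
5–9 s: ½(-6 + 7)(4) = 2 m/s
9–13 s: ½(7 + 1)(4) = 16 m/s
Δv = 33 m/s, so v(13) = 6 + (33) = 39 m/s.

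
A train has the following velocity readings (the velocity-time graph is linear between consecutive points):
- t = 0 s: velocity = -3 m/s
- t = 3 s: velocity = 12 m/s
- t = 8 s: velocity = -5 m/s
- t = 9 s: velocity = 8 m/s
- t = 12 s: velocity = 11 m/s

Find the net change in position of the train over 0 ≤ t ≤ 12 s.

Displacement is the signed area under the v-t curve.
0–3 s: ½(-3 + 12)(3) = 13.5 m
3–8 s: ½(12 + -5)(5) = 17.5 m
8–9 s: ½(-5 + 8)(1) = 1.5 m
9–12 s: ½(8 + 11)(3) = 28.5 m
Net displacement = 61 m

61 m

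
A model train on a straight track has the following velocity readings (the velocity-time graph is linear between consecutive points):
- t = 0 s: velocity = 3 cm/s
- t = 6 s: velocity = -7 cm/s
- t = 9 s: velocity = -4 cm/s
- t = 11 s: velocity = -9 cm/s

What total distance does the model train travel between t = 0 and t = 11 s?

46.9 cm

Total distance travelled is ∫|v| dt — sum the magnitudes of each area piece.
0–6 s: v = 0 at t = 1.8 s; triangle areas 2.7 + 14.7 = 17.4 cm
6–9 s: |½(-7 + -4)(3)| = 16.5 cm
9–11 s: |½(-4 + -9)(2)| = 13 cm
Total distance = 46.9 cm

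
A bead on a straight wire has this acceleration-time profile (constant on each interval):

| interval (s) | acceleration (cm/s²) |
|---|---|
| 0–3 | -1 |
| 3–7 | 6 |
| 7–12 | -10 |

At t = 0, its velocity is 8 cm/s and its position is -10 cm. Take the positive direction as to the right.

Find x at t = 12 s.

97.5 cm

On each constant-a segment, Δv = aΔt and Δx = v₀Δt + ½aΔt²; chain segment to segment.
0–3 s: v starts 8 cm/s; Δx = 8·3 + ½·-1·3² = 19.5 cm; v ends 5 cm/s.
3–7 s: v starts 5 cm/s; Δx = 5·4 + ½·6·4² = 68 cm; v ends 29 cm/s.
7–12 s: v starts 29 cm/s; Δx = 29·5 + ½·-10·5² = 20 cm; v ends -21 cm/s.
x(12) = -10 + Σ Δx = 97.5 cm.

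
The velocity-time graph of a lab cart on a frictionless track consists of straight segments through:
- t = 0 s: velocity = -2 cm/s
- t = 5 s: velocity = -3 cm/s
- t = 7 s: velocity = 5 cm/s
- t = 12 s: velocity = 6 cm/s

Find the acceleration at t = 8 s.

0.2 cm/s²

Acceleration is the slope of the v-t graph on 7–12 s: (6 − 5)/(12 − 7) = 0.2 cm/s².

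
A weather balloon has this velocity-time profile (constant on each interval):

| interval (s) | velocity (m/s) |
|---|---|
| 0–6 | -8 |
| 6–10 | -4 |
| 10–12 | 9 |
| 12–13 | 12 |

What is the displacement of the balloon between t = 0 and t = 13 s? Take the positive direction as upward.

-34 m

Net displacement equals the area under the velocity-time graph (areas below the axis count negative).
0–6 s: -8 × 6 = -48 m
6–10 s: -4 × 4 = -16 m
10–12 s: 9 × 2 = 18 m
12–13 s: 12 × 1 = 12 m
Net displacement = -34 m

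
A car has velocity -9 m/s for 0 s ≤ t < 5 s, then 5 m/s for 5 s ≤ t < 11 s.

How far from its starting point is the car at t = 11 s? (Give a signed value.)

Net displacement equals the area under the velocity-time graph (areas below the axis count negative).
0–5 s: -9 × 5 = -45 m
5–11 s: 5 × 6 = 30 m
Net displacement = -15 m

-15 m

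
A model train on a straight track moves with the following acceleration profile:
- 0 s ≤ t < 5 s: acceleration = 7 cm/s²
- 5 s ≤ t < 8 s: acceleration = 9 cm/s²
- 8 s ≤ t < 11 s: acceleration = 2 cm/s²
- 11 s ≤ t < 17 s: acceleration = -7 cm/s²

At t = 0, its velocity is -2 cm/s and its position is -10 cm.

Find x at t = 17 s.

666 cm

On each constant-a segment, Δv = aΔt and Δx = v₀Δt + ½aΔt²; chain segment to segment.
0–5 s: v starts -2 cm/s; Δx = -2·5 + ½·7·5² = 77.5 cm; v ends 33 cm/s.
5–8 s: v starts 33 cm/s; Δx = 33·3 + ½·9·3² = 139.5 cm; v ends 60 cm/s.
8–11 s: v starts 60 cm/s; Δx = 60·3 + ½·2·3² = 189 cm; v ends 66 cm/s.
11–17 s: v starts 66 cm/s; Δx = 66·6 + ½·-7·6² = 270 cm; v ends 24 cm/s.
x(17) = -10 + Σ Δx = 666 cm.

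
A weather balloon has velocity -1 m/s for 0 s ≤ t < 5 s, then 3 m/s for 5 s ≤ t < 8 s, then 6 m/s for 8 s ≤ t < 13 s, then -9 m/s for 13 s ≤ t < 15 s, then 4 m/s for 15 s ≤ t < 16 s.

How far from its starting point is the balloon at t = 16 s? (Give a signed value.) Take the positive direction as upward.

Displacement is the signed area under the v-t curve.
0–5 s: -1 × 5 = -5 m
5–8 s: 3 × 3 = 9 m
8–13 s: 6 × 5 = 30 m
13–15 s: -9 × 2 = -18 m
15–16 s: 4 × 1 = 4 m
Net displacement = 20 m

20 m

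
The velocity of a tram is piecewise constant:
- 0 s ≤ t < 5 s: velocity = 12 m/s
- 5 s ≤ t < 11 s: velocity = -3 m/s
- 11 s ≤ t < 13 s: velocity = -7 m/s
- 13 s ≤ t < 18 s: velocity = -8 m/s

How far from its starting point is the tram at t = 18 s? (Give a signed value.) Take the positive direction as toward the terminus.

-12 m

Displacement is the signed area under the v-t curve.
0–5 s: 12 × 5 = 60 m
5–11 s: -3 × 6 = -18 m
11–13 s: -7 × 2 = -14 m
13–18 s: -8 × 5 = -40 m
Net displacement = -12 m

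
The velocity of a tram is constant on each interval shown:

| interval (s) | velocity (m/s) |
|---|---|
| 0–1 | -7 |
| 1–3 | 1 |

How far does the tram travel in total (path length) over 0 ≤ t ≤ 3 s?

Total distance travelled is ∫|v| dt — sum the magnitudes of each area piece.
0–1 s: |-7| × 1 = 7 m
1–3 s: |1| × 2 = 2 m
Total distance = 9 m

9 m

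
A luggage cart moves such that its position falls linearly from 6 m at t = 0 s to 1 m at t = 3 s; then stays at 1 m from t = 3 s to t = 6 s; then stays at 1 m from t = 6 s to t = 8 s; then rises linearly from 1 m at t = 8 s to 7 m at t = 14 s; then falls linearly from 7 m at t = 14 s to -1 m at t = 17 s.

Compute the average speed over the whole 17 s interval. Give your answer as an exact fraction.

Average speed = (total path length)/(elapsed time); on a piecewise-linear x-t graph the path length is Σ|Δx|.
0–3 s: |Δx| = |1 − 6| = 5 m
3–6 s: |Δx| = |1 − 1| = 0 m
6–8 s: |Δx| = |1 − 1| = 0 m
8–14 s: |Δx| = |7 − 1| = 6 m
14–17 s: |Δx| = |-1 − 7| = 8 m
Total path = 19 m; average speed = 19/17 = 19/17 m/s.

19/17 m/s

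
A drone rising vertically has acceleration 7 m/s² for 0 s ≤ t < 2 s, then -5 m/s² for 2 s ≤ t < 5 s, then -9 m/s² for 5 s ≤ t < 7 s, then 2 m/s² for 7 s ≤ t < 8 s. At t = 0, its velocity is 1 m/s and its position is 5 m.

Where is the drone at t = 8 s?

On each constant-a segment, Δv = aΔt and Δx = v₀Δt + ½aΔt²; chain segment to segment.
0–2 s: v starts 1 m/s; Δx = 1·2 + ½·7·2² = 16 m; v ends 15 m/s.
2–5 s: v starts 15 m/s; Δx = 15·3 + ½·-5·3² = 22.5 m; v ends 0 m/s.
5–7 s: v starts 0 m/s; Δx = 0·2 + ½·-9·2² = -18 m; v ends -18 m/s.
7–8 s: v starts -18 m/s; Δx = -18·1 + ½·2·1² = -17 m; v ends -16 m/s.
x(8) = 5 + Σ Δx = 8.5 m.

8.5 m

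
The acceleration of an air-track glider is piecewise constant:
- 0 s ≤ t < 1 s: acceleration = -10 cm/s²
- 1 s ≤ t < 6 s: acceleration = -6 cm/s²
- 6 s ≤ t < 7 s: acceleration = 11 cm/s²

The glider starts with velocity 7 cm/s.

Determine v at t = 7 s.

Δv equals the area under the a-t graph; then v = v₀ + Δv.
0–1 s: -10 × 1 = -10 cm/s
1–6 s: -6 × 5 = -30 cm/s
6–7 s: 11 × 1 = 11 cm/s
Δv = -29 cm/s, so v(7) = 7 + (-29) = -22 cm/s.

-22 cm/s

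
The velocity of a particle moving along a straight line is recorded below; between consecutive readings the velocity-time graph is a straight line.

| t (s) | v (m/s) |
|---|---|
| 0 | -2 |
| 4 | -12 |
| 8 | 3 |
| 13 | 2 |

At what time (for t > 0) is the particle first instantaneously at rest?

v changes sign on 4–8 s (from -12 to 3); the graph is linear there, so v = 0 at t = 4 + (12)·(8 − 4)/(3 − -12) = 7.2 s.

t = 7.2 s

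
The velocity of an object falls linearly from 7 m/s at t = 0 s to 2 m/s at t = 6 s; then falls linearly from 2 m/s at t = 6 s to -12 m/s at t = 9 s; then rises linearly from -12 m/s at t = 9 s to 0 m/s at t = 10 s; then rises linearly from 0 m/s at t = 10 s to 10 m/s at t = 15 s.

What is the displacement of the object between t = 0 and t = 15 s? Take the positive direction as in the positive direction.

31 m

Displacement is the signed area under the v-t curve.
0–6 s: ½(7 + 2)(6) = 27 m
6–9 s: ½(2 + -12)(3) = -15 m
9–10 s: ½(-12 + 0)(1) = -6 m
10–15 s: ½(0 + 10)(5) = 25 m
Net displacement = 31 m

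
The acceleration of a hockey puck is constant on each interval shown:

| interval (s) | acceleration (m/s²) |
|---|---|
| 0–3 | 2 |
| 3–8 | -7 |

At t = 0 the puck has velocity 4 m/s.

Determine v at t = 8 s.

-25 m/s

Δv equals the area under the a-t graph; then v = v₀ + Δv.
0–3 s: 2 × 3 = 6 m/s
3–8 s: -7 × 5 = -35 m/s
Δv = -29 m/s, so v(8) = 4 + (-29) = -25 m/s.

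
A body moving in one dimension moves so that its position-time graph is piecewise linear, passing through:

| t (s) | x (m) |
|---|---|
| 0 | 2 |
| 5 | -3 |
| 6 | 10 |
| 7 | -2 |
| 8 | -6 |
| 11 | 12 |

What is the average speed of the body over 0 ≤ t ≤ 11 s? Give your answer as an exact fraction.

Average speed = (total path length)/(elapsed time); on a piecewise-linear x-t graph the path length is Σ|Δx|.
0–5 s: |Δx| = |-3 − 2| = 5 m
5–6 s: |Δx| = |10 − -3| = 13 m
6–7 s: |Δx| = |-2 − 10| = 12 m
7–8 s: |Δx| = |-6 − -2| = 4 m
8–11 s: |Δx| = |12 − -6| = 18 m
Total path = 52 m; average speed = 52/11 = 52/11 m/s.

52/11 m/s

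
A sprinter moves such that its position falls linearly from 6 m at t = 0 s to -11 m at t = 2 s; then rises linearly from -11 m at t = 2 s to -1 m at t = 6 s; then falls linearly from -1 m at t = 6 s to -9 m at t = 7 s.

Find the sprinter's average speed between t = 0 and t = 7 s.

5 m/s

Average speed = (total path length)/(elapsed time); on a piecewise-linear x-t graph the path length is Σ|Δx|.
0–2 s: |Δx| = |-11 − 6| = 17 m
2–6 s: |Δx| = |-1 − -11| = 10 m
6–7 s: |Δx| = |-9 − -1| = 8 m
Total path = 35 m; average speed = 35/7 = 5 m/s.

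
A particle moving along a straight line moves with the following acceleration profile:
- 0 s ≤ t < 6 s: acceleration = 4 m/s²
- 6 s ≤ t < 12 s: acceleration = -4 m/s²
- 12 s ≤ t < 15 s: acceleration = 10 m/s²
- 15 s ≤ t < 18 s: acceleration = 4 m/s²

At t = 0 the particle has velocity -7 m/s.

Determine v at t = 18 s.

35 m/s

Δv equals the area under the a-t graph; then v = v₀ + Δv.
0–6 s: 4 × 6 = 24 m/s
6–12 s: -4 × 6 = -24 m/s
12–15 s: 10 × 3 = 30 m/s
15–18 s: 4 × 3 = 12 m/s
Δv = 42 m/s, so v(18) = -7 + (42) = 35 m/s.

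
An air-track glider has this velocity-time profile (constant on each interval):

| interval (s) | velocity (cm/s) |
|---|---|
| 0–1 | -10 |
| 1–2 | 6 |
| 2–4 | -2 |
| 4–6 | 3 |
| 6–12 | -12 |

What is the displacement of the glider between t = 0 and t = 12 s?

-74 cm

Net displacement equals the area under the velocity-time graph (areas below the axis count negative).
0–1 s: -10 × 1 = -10 cm
1–2 s: 6 × 1 = 6 cm
2–4 s: -2 × 2 = -4 cm
4–6 s: 3 × 2 = 6 cm
6–12 s: -12 × 6 = -72 cm
Net displacement = -74 cm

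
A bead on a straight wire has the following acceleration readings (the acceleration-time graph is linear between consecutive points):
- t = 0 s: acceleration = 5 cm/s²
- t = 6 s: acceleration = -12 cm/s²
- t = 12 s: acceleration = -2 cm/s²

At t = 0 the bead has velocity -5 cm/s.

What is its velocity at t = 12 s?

Δv equals the area under the a-t graph; then v = v₀ + Δv.
0–6 s: ½(5 + -12)(6) = -21 cm/s
6–12 s: ½(-12 + -2)(6) = -42 cm/s
Δv = -63 cm/s, so v(12) = -5 + (-63) = -68 cm/s.

-68 cm/s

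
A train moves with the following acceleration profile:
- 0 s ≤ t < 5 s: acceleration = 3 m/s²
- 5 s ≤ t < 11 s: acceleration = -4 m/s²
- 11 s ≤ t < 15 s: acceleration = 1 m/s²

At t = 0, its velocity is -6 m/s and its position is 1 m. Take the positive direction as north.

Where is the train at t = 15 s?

On each constant-a segment, Δv = aΔt and Δx = v₀Δt + ½aΔt²; chain segment to segment.
0–5 s: v starts -6 m/s; Δx = -6·5 + ½·3·5² = 7.5 m; v ends 9 m/s.
5–11 s: v starts 9 m/s; Δx = 9·6 + ½·-4·6² = -18 m; v ends -15 m/s.
11–15 s: v starts -15 m/s; Δx = -15·4 + ½·1·4² = -52 m; v ends -11 m/s.
x(15) = 1 + Σ Δx = -61.5 m.

-61.5 m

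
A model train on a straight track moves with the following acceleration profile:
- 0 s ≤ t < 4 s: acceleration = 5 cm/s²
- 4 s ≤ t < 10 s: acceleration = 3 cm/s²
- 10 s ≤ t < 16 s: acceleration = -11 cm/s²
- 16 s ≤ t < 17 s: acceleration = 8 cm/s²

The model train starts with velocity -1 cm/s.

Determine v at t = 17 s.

Δv equals the area under the a-t graph; then v = v₀ + Δv.
0–4 s: 5 × 4 = 20 cm/s
4–10 s: 3 × 6 = 18 cm/s
10–16 s: -11 × 6 = -66 cm/s
16–17 s: 8 × 1 = 8 cm/s
Δv = -20 cm/s, so v(17) = -1 + (-20) = -21 cm/s.

-21 cm/s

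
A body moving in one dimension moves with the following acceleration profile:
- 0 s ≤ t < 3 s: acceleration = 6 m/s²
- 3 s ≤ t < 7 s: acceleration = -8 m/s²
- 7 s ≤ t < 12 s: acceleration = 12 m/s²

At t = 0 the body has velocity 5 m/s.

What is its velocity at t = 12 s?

51 m/s

Δv equals the area under the a-t graph; then v = v₀ + Δv.
0–3 s: 6 × 3 = 18 m/s
3–7 s: -8 × 4 = -32 m/s
7–12 s: 12 × 5 = 60 m/s
Δv = 46 m/s, so v(12) = 5 + (46) = 51 m/s.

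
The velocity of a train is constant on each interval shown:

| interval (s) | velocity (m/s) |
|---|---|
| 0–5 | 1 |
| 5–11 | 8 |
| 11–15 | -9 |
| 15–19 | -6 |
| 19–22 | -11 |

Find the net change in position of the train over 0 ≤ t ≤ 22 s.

Displacement is the signed area under the v-t curve.
0–5 s: 1 × 5 = 5 m
5–11 s: 8 × 6 = 48 m
11–15 s: -9 × 4 = -36 m
15–19 s: -6 × 4 = -24 m
19–22 s: -11 × 3 = -33 m
Net displacement = -40 m

-40 m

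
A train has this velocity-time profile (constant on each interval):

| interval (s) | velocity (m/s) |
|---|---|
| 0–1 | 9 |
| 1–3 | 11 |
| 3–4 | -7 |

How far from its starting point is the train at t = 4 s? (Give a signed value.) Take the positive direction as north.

Net displacement equals the area under the velocity-time graph (areas below the axis count negative).
0–1 s: 9 × 1 = 9 m
1–3 s: 11 × 2 = 22 m
3–4 s: -7 × 1 = -7 m
Net displacement = 24 m

24 m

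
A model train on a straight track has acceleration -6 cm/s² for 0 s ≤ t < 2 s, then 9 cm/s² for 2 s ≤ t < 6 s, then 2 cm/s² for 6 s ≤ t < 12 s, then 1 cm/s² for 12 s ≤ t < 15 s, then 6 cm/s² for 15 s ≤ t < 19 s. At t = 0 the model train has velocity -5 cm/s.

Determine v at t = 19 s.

58 cm/s

Δv equals the area under the a-t graph; then v = v₀ + Δv.
0–2 s: -6 × 2 = -12 cm/s
2–6 s: 9 × 4 = 36 cm/s
6–12 s: 2 × 6 = 12 cm/s
12–15 s: 1 × 3 = 3 cm/s
15–19 s: 6 × 4 = 24 cm/s
Δv = 63 cm/s, so v(19) = -5 + (63) = 58 cm/s.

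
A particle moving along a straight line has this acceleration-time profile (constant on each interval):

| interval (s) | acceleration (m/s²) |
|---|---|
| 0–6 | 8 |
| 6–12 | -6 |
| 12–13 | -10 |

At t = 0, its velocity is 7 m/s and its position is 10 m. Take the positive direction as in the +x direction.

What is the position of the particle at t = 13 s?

On each constant-a segment, Δv = aΔt and Δx = v₀Δt + ½aΔt²; chain segment to segment.
0–6 s: v starts 7 m/s; Δx = 7·6 + ½·8·6² = 186 m; v ends 55 m/s.
6–12 s: v starts 55 m/s; Δx = 55·6 + ½·-6·6² = 222 m; v ends 19 m/s.
12–13 s: v starts 19 m/s; Δx = 19·1 + ½·-10·1² = 14 m; v ends 9 m/s.
x(13) = 10 + Σ Δx = 432 m.

432 m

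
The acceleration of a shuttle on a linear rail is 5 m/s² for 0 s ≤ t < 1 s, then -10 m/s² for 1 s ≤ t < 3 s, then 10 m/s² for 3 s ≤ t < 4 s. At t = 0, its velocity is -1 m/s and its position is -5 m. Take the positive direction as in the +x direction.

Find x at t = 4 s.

-26.5 m

On each constant-a segment, Δv = aΔt and Δx = v₀Δt + ½aΔt²; chain segment to segment.
0–1 s: v starts -1 m/s; Δx = -1·1 + ½·5·1² = 1.5 m; v ends 4 m/s.
1–3 s: v starts 4 m/s; Δx = 4·2 + ½·-10·2² = -12 m; v ends -16 m/s.
3–4 s: v starts -16 m/s; Δx = -16·1 + ½·10·1² = -11 m; v ends -6 m/s.
x(4) = -5 + Σ Δx = -26.5 m.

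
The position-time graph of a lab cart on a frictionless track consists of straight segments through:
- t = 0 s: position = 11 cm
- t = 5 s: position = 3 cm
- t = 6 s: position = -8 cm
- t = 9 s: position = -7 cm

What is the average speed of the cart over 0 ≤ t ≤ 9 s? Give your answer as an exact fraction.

20/9 cm/s

Average speed = (total path length)/(elapsed time); on a piecewise-linear x-t graph the path length is Σ|Δx|.
0–5 s: |Δx| = |3 − 11| = 8 cm
5–6 s: |Δx| = |-8 − 3| = 11 cm
6–9 s: |Δx| = |-7 − -8| = 1 cm
Total path = 20 cm; average speed = 20/9 = 20/9 cm/s.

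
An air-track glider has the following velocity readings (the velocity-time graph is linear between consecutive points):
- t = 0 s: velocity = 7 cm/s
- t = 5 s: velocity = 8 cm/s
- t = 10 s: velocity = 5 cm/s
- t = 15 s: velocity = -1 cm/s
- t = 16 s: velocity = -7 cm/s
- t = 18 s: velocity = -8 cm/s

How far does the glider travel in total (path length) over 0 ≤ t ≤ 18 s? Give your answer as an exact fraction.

Distance (not displacement) is the total path length: add the absolute areas under v-t.
0–5 s: |½(7 + 8)(5)| = 37.5 cm
5–10 s: |½(8 + 5)(5)| = 32.5 cm
10–15 s: v = 0 at t = 85/6 s; triangle areas 125/12 + 5/12 = 65/6 cm
15–16 s: |½(-1 + -7)(1)| = 4 cm
16–18 s: |½(-7 + -8)(2)| = 15 cm
Total distance = 599/6 cm

599/6 cm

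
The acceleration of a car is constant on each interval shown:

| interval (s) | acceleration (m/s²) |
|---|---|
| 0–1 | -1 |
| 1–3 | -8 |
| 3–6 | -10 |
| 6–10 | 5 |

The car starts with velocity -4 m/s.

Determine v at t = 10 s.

Δv equals the area under the a-t graph; then v = v₀ + Δv.
0–1 s: -1 × 1 = -1 m/s
1–3 s: -8 × 2 = -16 m/s
3–6 s: -10 × 3 = -30 m/s
6–10 s: 5 × 4 = 20 m/s
Δv = -27 m/s, so v(10) = -4 + (-27) = -31 m/s.

-31 m/s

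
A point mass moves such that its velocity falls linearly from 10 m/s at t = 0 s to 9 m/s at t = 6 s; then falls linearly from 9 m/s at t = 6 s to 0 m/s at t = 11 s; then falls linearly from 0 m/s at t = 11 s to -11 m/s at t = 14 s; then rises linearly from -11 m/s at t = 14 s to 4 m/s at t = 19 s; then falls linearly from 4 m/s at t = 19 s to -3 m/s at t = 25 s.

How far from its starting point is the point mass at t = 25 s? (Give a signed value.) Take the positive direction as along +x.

48.5 m

Net displacement equals the area under the velocity-time graph (areas below the axis count negative).
0–6 s: ½(10 + 9)(6) = 57 m
6–11 s: ½(9 + 0)(5) = 22.5 m
11–14 s: ½(0 + -11)(3) = -16.5 m
14–19 s: ½(-11 + 4)(5) = -17.5 m
19–25 s: ½(4 + -3)(6) = 3 m
Net displacement = 48.5 m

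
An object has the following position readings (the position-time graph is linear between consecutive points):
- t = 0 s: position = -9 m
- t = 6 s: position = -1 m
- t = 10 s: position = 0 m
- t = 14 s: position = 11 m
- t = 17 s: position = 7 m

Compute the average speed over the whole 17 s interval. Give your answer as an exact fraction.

24/17 m/s

Average speed = (total path length)/(elapsed time); on a piecewise-linear x-t graph the path length is Σ|Δx|.
0–6 s: |Δx| = |-1 − -9| = 8 m
6–10 s: |Δx| = |0 − -1| = 1 m
10–14 s: |Δx| = |11 − 0| = 11 m
14–17 s: |Δx| = |7 − 11| = 4 m
Total path = 24 m; average speed = 24/17 = 24/17 m/s.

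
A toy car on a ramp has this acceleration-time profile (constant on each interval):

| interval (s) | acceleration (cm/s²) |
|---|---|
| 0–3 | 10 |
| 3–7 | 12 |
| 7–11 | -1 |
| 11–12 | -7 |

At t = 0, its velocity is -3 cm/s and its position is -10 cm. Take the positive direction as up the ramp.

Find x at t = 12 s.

On each constant-a segment, Δv = aΔt and Δx = v₀Δt + ½aΔt²; chain segment to segment.
0–3 s: v starts -3 cm/s; Δx = -3·3 + ½·10·3² = 36 cm; v ends 27 cm/s.
3–7 s: v starts 27 cm/s; Δx = 27·4 + ½·12·4² = 204 cm; v ends 75 cm/s.
7–11 s: v starts 75 cm/s; Δx = 75·4 + ½·-1·4² = 292 cm; v ends 71 cm/s.
11–12 s: v starts 71 cm/s; Δx = 71·1 + ½·-7·1² = 67.5 cm; v ends 64 cm/s.
x(12) = -10 + Σ Δx = 589.5 cm.

589.5 cm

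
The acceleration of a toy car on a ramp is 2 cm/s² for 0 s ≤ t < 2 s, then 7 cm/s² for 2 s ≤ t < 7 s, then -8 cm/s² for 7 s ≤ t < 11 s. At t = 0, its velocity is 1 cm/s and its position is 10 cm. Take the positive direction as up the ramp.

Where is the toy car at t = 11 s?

224.5 cm

On each constant-a segment, Δv = aΔt and Δx = v₀Δt + ½aΔt²; chain segment to segment.
0–2 s: v starts 1 cm/s; Δx = 1·2 + ½·2·2² = 6 cm; v ends 5 cm/s.
2–7 s: v starts 5 cm/s; Δx = 5·5 + ½·7·5² = 112.5 cm; v ends 40 cm/s.
7–11 s: v starts 40 cm/s; Δx = 40·4 + ½·-8·4² = 96 cm; v ends 8 cm/s.
x(11) = 10 + Σ Δx = 224.5 cm.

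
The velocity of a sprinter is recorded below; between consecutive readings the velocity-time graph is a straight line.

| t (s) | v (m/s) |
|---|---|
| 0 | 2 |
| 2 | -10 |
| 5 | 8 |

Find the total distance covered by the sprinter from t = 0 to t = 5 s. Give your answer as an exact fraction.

Total distance travelled is ∫|v| dt — sum the magnitudes of each area piece.
0–2 s: v = 0 at t = 1/3 s; triangle areas 1/3 + 25/3 = 26/3 m
2–5 s: v = 0 at t = 11/3 s; triangle areas 25/3 + 16/3 = 41/3 m
Total distance = 67/3 m

67/3 m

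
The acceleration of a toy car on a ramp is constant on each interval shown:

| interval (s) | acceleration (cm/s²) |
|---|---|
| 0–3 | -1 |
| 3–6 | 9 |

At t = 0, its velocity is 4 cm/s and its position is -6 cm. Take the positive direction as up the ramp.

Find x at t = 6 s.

On each constant-a segment, Δv = aΔt and Δx = v₀Δt + ½aΔt²; chain segment to segment.
0–3 s: v starts 4 cm/s; Δx = 4·3 + ½·-1·3² = 7.5 cm; v ends 1 cm/s.
3–6 s: v starts 1 cm/s; Δx = 1·3 + ½·9·3² = 43.5 cm; v ends 28 cm/s.
x(6) = -6 + Σ Δx = 45 cm.

45 cm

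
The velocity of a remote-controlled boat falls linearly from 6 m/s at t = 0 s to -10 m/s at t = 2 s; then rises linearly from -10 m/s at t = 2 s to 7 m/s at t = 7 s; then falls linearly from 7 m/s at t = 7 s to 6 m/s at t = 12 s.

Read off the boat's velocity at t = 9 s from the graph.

On 7–12 s the graph is linear from 7 to 6 m/s: v(9) = 7 + (6 − 7)·(9 − 7)/(12 − 7) = 6.6 m/s.

6.6 m/s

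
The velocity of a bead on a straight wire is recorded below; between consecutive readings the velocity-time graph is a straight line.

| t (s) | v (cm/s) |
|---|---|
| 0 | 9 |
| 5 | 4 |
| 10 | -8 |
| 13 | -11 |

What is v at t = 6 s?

1.6 cm/s

On 5–10 s the graph is linear from 4 to -8 cm/s: v(6) = 4 + (-8 − 4)·(6 − 5)/(10 − 5) = 1.6 cm/s.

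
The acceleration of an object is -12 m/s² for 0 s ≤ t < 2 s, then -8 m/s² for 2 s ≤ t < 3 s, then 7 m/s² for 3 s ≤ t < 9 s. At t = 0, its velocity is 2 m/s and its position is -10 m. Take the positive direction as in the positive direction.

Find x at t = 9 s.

-110 m

On each constant-a segment, Δv = aΔt and Δx = v₀Δt + ½aΔt²; chain segment to segment.
0–2 s: v starts 2 m/s; Δx = 2·2 + ½·-12·2² = -20 m; v ends -22 m/s.
2–3 s: v starts -22 m/s; Δx = -22·1 + ½·-8·1² = -26 m; v ends -30 m/s.
3–9 s: v starts -30 m/s; Δx = -30·6 + ½·7·6² = -54 m; v ends 12 m/s.
x(9) = -10 + Σ Δx = -110 m.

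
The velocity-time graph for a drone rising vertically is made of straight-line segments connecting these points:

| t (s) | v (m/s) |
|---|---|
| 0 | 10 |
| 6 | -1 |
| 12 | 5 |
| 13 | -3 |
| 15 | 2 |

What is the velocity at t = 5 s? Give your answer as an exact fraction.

On 0–6 s the graph is linear from 10 to -1 m/s: v(5) = 10 + (-1 − 10)·(5 − 0)/(6 − 0) = 5/6 m/s.

5/6 m/s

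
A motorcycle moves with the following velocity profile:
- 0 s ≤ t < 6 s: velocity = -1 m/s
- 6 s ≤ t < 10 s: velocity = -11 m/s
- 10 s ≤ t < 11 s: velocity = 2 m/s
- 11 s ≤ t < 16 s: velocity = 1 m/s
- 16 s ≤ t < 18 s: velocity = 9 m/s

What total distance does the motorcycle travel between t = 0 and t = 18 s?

75 m

Distance (not displacement) is the total path length: add the absolute areas under v-t.
0–6 s: |-1| × 6 = 6 m
6–10 s: |-11| × 4 = 44 m
10–11 s: |2| × 1 = 2 m
11–16 s: |1| × 5 = 5 m
16–18 s: |9| × 2 = 18 m
Total distance = 75 m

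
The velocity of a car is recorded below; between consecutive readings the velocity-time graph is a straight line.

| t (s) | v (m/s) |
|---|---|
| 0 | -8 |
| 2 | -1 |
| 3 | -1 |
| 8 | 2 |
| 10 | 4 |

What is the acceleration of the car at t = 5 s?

Acceleration is the slope of the v-t graph on 3–8 s: (2 − -1)/(8 − 3) = 0.6 m/s².

0.6 m/s²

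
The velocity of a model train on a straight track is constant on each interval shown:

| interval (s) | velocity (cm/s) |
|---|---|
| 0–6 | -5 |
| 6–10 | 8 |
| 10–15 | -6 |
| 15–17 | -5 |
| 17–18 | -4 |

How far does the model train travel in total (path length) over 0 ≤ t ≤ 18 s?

Distance (not displacement) is the total path length: add the absolute areas under v-t.
0–6 s: |-5| × 6 = 30 cm
6–10 s: |8| × 4 = 32 cm
10–15 s: |-6| × 5 = 30 cm
15–17 s: |-5| × 2 = 10 cm
17–18 s: |-4| × 1 = 4 cm
Total distance = 106 cm

106 cm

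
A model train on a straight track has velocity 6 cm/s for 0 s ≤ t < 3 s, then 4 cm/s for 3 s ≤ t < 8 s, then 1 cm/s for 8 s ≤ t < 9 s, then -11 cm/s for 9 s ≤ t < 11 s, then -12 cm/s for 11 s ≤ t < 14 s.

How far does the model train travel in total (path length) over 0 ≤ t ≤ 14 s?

97 cm

Distance (not displacement) is the total path length: add the absolute areas under v-t.
0–3 s: |6| × 3 = 18 cm
3–8 s: |4| × 5 = 20 cm
8–9 s: |1| × 1 = 1 cm
9–11 s: |-11| × 2 = 22 cm
11–14 s: |-12| × 3 = 36 cm
Total distance = 97 cm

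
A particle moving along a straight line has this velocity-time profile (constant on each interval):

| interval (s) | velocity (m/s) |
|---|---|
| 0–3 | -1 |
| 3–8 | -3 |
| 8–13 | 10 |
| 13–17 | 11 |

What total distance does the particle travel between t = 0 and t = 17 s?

112 m

Total distance travelled is ∫|v| dt — sum the magnitudes of each area piece.
0–3 s: |-1| × 3 = 3 m
3–8 s: |-3| × 5 = 15 m
8–13 s: |10| × 5 = 50 m
13–17 s: |11| × 4 = 44 m
Total distance = 112 m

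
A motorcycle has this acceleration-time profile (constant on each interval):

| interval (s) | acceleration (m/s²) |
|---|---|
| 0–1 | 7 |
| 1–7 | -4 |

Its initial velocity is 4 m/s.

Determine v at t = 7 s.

Δv equals the area under the a-t graph; then v = v₀ + Δv.
0–1 s: 7 × 1 = 7 m/s
1–7 s: -4 × 6 = -24 m/s
Δv = -17 m/s, so v(7) = 4 + (-17) = -13 m/s.

-13 m/s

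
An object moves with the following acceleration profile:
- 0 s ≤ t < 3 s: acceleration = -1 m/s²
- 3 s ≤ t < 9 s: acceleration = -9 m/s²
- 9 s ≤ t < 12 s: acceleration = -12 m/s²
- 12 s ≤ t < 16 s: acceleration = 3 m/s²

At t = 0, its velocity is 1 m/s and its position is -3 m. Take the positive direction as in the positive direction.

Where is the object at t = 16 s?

On each constant-a segment, Δv = aΔt and Δx = v₀Δt + ½aΔt²; chain segment to segment.
0–3 s: v starts 1 m/s; Δx = 1·3 + ½·-1·3² = -1.5 m; v ends -2 m/s.
3–9 s: v starts -2 m/s; Δx = -2·6 + ½·-9·6² = -174 m; v ends -56 m/s.
9–12 s: v starts -56 m/s; Δx = -56·3 + ½·-12·3² = -222 m; v ends -92 m/s.
12–16 s: v starts -92 m/s; Δx = -92·4 + ½·3·4² = -344 m; v ends -80 m/s.
x(16) = -3 + Σ Δx = -744.5 m.

-744.5 m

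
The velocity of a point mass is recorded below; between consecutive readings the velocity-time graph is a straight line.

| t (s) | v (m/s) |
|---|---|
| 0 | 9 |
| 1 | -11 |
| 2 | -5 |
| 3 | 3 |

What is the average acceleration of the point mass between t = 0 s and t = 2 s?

Average acceleration = Δv/Δt = (-5 − 9)/(2 − 0) = -7 m/s².

-7 m/s²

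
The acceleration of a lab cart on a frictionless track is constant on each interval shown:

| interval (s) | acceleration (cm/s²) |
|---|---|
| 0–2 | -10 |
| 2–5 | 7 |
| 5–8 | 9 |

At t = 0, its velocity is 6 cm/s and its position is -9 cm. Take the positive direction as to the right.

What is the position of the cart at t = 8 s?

34 cm

On each constant-a segment, Δv = aΔt and Δx = v₀Δt + ½aΔt²; chain segment to segment.
0–2 s: v starts 6 cm/s; Δx = 6·2 + ½·-10·2² = -8 cm; v ends -14 cm/s.
2–5 s: v starts -14 cm/s; Δx = -14·3 + ½·7·3² = -10.5 cm; v ends 7 cm/s.
5–8 s: v starts 7 cm/s; Δx = 7·3 + ½·9·3² = 61.5 cm; v ends 34 cm/s.
x(8) = -9 + Σ Δx = 34 cm.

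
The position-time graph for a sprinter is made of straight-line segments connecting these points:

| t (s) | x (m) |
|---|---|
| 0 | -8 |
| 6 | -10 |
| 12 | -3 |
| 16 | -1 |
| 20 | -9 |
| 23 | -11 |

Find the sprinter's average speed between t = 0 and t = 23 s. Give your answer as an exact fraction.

21/23 m/s

Average speed = (total path length)/(elapsed time); on a piecewise-linear x-t graph the path length is Σ|Δx|.
0–6 s: |Δx| = |-10 − -8| = 2 m
6–12 s: |Δx| = |-3 − -10| = 7 m
12–16 s: |Δx| = |-1 − -3| = 2 m
16–20 s: |Δx| = |-9 − -1| = 8 m
20–23 s: |Δx| = |-11 − -9| = 2 m
Total path = 21 m; average speed = 21/23 = 21/23 m/s.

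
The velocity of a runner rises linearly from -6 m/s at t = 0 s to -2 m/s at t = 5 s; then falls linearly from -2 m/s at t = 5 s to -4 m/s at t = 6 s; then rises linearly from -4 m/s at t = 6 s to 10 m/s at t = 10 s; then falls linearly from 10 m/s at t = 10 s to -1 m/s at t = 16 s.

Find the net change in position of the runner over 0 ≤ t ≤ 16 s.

Net displacement equals the area under the velocity-time graph (areas below the axis count negative).
0–5 s: ½(-6 + -2)(5) = -20 m
5–6 s: ½(-2 + -4)(1) = -3 m
6–10 s: ½(-4 + 10)(4) = 12 m
10–16 s: ½(10 + -1)(6) = 27 m
Net displacement = 16 m

16 m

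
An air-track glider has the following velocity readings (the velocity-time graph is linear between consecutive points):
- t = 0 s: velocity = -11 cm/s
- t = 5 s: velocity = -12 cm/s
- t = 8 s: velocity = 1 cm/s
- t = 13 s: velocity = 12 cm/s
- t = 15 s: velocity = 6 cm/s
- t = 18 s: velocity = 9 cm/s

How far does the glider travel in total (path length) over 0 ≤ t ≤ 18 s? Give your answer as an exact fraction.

1914/13 cm

Distance (not displacement) is the total path length: add the absolute areas under v-t.
0–5 s: |½(-11 + -12)(5)| = 57.5 cm
5–8 s: v = 0 at t = 101/13 s; triangle areas 216/13 + 3/26 = 435/26 cm
8–13 s: |½(1 + 12)(5)| = 32.5 cm
13–15 s: |½(12 + 6)(2)| = 18 cm
15–18 s: |½(6 + 9)(3)| = 22.5 cm
Total distance = 1914/13 cm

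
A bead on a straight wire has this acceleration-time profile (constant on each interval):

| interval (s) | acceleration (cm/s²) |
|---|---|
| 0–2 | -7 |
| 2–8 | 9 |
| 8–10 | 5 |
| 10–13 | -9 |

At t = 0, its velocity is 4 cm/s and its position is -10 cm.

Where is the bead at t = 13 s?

305.5 cm

On each constant-a segment, Δv = aΔt and Δx = v₀Δt + ½aΔt²; chain segment to segment.
0–2 s: v starts 4 cm/s; Δx = 4·2 + ½·-7·2² = -6 cm; v ends -10 cm/s.
2–8 s: v starts -10 cm/s; Δx = -10·6 + ½·9·6² = 102 cm; v ends 44 cm/s.
8–10 s: v starts 44 cm/s; Δx = 44·2 + ½·5·2² = 98 cm; v ends 54 cm/s.
10–13 s: v starts 54 cm/s; Δx = 54·3 + ½·-9·3² = 121.5 cm; v ends 27 cm/s.
x(13) = -10 + Σ Δx = 305.5 cm.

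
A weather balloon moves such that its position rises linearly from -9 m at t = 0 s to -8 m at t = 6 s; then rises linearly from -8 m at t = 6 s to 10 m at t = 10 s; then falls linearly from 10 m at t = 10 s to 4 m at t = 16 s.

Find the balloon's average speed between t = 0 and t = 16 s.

1.5625 m/s

Average speed = (total path length)/(elapsed time); on a piecewise-linear x-t graph the path length is Σ|Δx|.
0–6 s: |Δx| = |-8 − -9| = 1 m
6–10 s: |Δx| = |10 − -8| = 18 m
10–16 s: |Δx| = |4 − 10| = 6 m
Total path = 25 m; average speed = 25/16 = 1.5625 m/s.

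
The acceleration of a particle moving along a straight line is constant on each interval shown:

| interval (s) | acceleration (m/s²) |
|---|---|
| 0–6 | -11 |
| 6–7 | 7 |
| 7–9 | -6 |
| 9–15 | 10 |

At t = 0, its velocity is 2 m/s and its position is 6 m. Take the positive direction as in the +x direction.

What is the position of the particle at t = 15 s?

-600.5 m

On each constant-a segment, Δv = aΔt and Δx = v₀Δt + ½aΔt²; chain segment to segment.
0–6 s: v starts 2 m/s; Δx = 2·6 + ½·-11·6² = -186 m; v ends -64 m/s.
6–7 s: v starts -64 m/s; Δx = -64·1 + ½·7·1² = -60.5 m; v ends -57 m/s.
7–9 s: v starts -57 m/s; Δx = -57·2 + ½·-6·2² = -126 m; v ends -69 m/s.
9–15 s: v starts -69 m/s; Δx = -69·6 + ½·10·6² = -234 m; v ends -9 m/s.
x(15) = 6 + Σ Δx = -600.5 m.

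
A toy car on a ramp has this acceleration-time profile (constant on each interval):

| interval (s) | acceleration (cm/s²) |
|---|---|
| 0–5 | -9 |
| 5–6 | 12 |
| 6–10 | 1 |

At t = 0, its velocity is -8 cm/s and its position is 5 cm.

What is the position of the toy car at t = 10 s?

-350.5 cm

On each constant-a segment, Δv = aΔt and Δx = v₀Δt + ½aΔt²; chain segment to segment.
0–5 s: v starts -8 cm/s; Δx = -8·5 + ½·-9·5² = -152.5 cm; v ends -53 cm/s.
5–6 s: v starts -53 cm/s; Δx = -53·1 + ½·12·1² = -47 cm; v ends -41 cm/s.
6–10 s: v starts -41 cm/s; Δx = -41·4 + ½·1·4² = -156 cm; v ends -37 cm/s.
x(10) = 5 + Σ Δx = -350.5 cm.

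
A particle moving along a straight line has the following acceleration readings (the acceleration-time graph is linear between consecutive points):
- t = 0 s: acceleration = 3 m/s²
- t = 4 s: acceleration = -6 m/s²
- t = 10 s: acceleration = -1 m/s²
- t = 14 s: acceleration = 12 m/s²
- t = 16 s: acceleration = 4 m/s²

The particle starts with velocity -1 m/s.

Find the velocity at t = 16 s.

10 m/s

Δv equals the area under the a-t graph; then v = v₀ + Δv.
0–4 s: ½(3 + -6)(4) = -6 m/s
4–10 s: ½(-6 + -1)(6) = -21 m/s
10–14 s: ½(-1 + 12)(4) = 22 m/s
14–16 s: ½(12 + 4)(2) = 16 m/s
Δv = 11 m/s, so v(16) = -1 + (11) = 10 m/s.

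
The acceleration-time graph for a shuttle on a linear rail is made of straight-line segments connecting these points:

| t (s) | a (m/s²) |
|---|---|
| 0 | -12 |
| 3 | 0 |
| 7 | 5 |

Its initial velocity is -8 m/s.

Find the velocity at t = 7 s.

Δv equals the area under the a-t graph; then v = v₀ + Δv.
0–3 s: ½(-12 + 0)(3) = -18 m/s
3–7 s: ½(0 + 5)(4) = 10 m/s
Δv = -8 m/s, so v(7) = -8 + (-8) = -16 m/s.

-16 m/s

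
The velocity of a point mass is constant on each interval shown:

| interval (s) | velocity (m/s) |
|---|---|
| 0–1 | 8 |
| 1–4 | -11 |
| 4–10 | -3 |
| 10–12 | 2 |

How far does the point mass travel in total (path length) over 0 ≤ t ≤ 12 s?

63 m

Total distance travelled is ∫|v| dt — sum the magnitudes of each area piece.
0–1 s: |8| × 1 = 8 m
1–4 s: |-11| × 3 = 33 m
4–10 s: |-3| × 6 = 18 m
10–12 s: |2| × 2 = 4 m
Total distance = 63 m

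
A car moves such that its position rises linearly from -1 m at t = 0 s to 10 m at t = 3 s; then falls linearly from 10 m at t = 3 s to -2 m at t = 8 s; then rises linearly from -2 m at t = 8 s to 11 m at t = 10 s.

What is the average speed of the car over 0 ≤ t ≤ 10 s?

3.6 m/s

Average speed = (total path length)/(elapsed time); on a piecewise-linear x-t graph the path length is Σ|Δx|.
0–3 s: |Δx| = |10 − -1| = 11 m
3–8 s: |Δx| = |-2 − 10| = 12 m
8–10 s: |Δx| = |11 − -2| = 13 m
Total path = 36 m; average speed = 36/10 = 3.6 m/s.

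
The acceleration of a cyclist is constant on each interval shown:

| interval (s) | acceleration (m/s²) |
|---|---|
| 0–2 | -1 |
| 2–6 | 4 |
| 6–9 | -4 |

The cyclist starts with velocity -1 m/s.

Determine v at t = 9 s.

1 m/s

Δv equals the area under the a-t graph; then v = v₀ + Δv.
0–2 s: -1 × 2 = -2 m/s
2–6 s: 4 × 4 = 16 m/s
6–9 s: -4 × 3 = -12 m/s
Δv = 2 m/s, so v(9) = -1 + (2) = 1 m/s.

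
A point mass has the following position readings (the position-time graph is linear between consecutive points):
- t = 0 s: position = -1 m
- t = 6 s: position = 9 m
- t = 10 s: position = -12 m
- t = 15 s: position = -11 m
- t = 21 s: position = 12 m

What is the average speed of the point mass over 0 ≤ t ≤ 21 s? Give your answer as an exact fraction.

55/21 m/s

Average speed = (total path length)/(elapsed time); on a piecewise-linear x-t graph the path length is Σ|Δx|.
0–6 s: |Δx| = |9 − -1| = 10 m
6–10 s: |Δx| = |-12 − 9| = 21 m
10–15 s: |Δx| = |-11 − -12| = 1 m
15–21 s: |Δx| = |12 − -11| = 23 m
Total path = 55 m; average speed = 55/21 = 55/21 m/s.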